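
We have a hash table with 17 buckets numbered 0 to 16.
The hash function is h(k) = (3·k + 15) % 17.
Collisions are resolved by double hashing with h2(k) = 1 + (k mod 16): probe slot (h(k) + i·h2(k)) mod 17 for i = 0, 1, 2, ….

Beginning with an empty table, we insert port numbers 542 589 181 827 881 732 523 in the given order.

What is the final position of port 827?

4

Insert 542: h=9, slot 9 empty → index 9.
Insert 589: h=14, slot 14 empty → index 14.
Insert 181: h=14, h2=6, slot 14 occupied → index 3.
Insert 827: h=14, h2=12, slots 14,9 occupied → index 4.
Insert 881: h=6, slot 6 empty → index 6.
Insert 732: h=1, slot 1 empty → index 1.
Insert 523: h=3, h2=12, slot 3 occupied → index 15.
Table: [—, 732, —, 181, 827, —, 881, —, —, 542, —, —, —, —, 589, 523, —]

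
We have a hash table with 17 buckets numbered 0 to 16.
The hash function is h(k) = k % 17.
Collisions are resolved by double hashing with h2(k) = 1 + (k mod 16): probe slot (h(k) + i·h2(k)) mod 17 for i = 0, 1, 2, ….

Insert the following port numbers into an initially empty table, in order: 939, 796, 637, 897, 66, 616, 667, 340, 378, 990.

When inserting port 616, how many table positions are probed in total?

939: h=4 -> slot 4
796: h=14 -> slot 14
637: h=8 -> slot 8
897: h=13 -> slot 13
66: h=15 -> slot 15
616: h=4, h2=9, probe 4,13,5 -> slot 5
667: h=4, h2=12, probe 4,16 -> slot 16
340: h=0 -> slot 0
378: h=4, h2=11, probe 4,15,9 -> slot 9
990: h=4, h2=15, probe 4,2 -> slot 2
Table: [340, _, 990, _, 939, 616, _, _, 637, 378, _, _, _, 897, 796, 66, 667]

3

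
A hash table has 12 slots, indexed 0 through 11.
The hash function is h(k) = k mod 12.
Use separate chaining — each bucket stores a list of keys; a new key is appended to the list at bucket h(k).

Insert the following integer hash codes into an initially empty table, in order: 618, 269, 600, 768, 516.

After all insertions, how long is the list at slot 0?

618 → bucket 6
269 → bucket 5
600 → bucket 0
768 → bucket 0 (collision)
516 → bucket 0 (collision)
Final buckets:
0: 600 -> 768 -> 516
1: ∅
2: ∅
3: ∅
4: ∅
5: 269
6: 618
7: ∅
8: ∅
9: ∅
10: ∅
11: ∅

3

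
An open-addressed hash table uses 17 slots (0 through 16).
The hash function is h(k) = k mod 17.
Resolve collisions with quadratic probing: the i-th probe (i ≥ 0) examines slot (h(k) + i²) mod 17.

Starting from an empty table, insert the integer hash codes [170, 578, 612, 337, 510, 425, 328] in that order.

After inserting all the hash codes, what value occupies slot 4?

170 hashes to 0; slot 0 is free -> place at 0.
578 hashes to 0; 0 taken -> place at 1.
612 hashes to 0; 0,1 taken -> place at 4.
337 hashes to 14; slot 14 is free -> place at 14.
510 hashes to 0; 0,1,4 taken -> place at 9.
425 hashes to 0; 0,1,4,9 taken -> place at 16.
328 hashes to 5; slot 5 is free -> place at 5.
Table: [170, 578, _, _, 612, 328, _, _, _, 510, _, _, _, _, 337, _, 425]

612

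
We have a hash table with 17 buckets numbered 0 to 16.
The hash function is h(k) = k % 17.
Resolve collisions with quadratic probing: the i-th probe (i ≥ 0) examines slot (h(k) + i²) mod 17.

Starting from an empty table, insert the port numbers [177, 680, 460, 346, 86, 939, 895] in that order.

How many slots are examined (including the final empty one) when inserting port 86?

177: h=7 -> slot 7
680: h=0 -> slot 0
460: h=1 -> slot 1
346: h=6 -> slot 6
86: h=1, probe 1,2 -> slot 2
939: h=4 -> slot 4
895: h=11 -> slot 11
Table: [680, 460, 86, —, 939, —, 346, 177, —, —, —, 895, —, —, —, —, —]

2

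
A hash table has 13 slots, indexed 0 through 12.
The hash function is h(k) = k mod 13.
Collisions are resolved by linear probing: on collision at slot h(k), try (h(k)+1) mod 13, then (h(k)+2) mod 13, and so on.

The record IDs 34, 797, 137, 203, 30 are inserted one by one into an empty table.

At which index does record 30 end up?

5

34: h=8 -> slot 8
797: h=4 -> slot 4
137: h=7 -> slot 7
203: h=8, probe 8,9 -> slot 9
30: h=4, probe 4,5 -> slot 5
Table: [_, _, _, _, 797, 30, _, 137, 34, 203, _, _, _]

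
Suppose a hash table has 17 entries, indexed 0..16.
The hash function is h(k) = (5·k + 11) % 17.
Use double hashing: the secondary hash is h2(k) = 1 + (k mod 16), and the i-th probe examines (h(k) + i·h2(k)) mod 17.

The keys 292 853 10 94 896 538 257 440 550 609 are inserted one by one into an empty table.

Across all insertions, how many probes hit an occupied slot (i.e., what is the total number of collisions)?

292: h=9 → slot 9
853: h=9, h2=6, probe 9,15 → slot 15
10: h=10 → slot 10
94: h=5 → slot 5
896: h=3 → slot 3
538: h=15, h2=11, probe 15,9,3,14 → slot 14
257: h=4 → slot 4
440: h=1 → slot 1
550: h=7 → slot 7
609: h=13 → slot 13
Table: [∅, 440, ∅, 896, 257, 94, ∅, 550, ∅, 292, 10, ∅, ∅, 609, 538, 853, ∅]

4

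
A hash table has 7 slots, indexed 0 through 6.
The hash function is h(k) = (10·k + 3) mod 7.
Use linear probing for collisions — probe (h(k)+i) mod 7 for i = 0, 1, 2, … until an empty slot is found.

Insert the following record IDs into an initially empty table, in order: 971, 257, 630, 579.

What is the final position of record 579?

6

Insert 971: h=4, slot 4 empty -> index 4.
Insert 257: h=4, slot 4 occupied -> index 5.
Insert 630: h=3, slot 3 empty -> index 3.
Insert 579: h=4, slots 4,5 occupied -> index 6.
Table: [∅, ∅, ∅, 630, 971, 257, 579]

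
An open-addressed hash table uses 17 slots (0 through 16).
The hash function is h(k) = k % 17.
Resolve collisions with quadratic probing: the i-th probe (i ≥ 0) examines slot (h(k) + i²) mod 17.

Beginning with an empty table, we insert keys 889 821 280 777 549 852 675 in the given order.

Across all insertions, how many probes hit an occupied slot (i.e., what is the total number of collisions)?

889 hashes to 5; slot 5 is free => place at 5.
821 hashes to 5; 5 taken => place at 6.
280 hashes to 8; slot 8 is free => place at 8.
777 hashes to 12; slot 12 is free => place at 12.
549 hashes to 5; 5,6 taken => place at 9.
852 hashes to 2; slot 2 is free => place at 2.
675 hashes to 12; 12 taken => place at 13.
Table: [—, —, 852, —, —, 889, 821, —, 280, 549, —, —, 777, 675, —, —, —]

4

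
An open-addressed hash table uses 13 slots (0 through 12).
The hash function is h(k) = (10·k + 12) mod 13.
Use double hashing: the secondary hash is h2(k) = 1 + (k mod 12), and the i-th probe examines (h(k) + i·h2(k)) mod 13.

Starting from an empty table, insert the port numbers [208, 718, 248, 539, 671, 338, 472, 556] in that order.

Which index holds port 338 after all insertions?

Insert 208: h=12, slot 12 empty → index 12.
Insert 718: h=3, slot 3 empty → index 3.
Insert 248: h=9, slot 9 empty → index 9.
Insert 539: h=7, slot 7 empty → index 7.
Insert 671: h=1, slot 1 empty → index 1.
Insert 338: h=12, h2=3, slot 12 occupied → index 2.
Insert 472: h=0, slot 0 empty → index 0.
Insert 556: h=8, slot 8 empty → index 8.
Table: [472, 671, 338, 718, _, _, _, 539, 556, 248, _, _, 208]

2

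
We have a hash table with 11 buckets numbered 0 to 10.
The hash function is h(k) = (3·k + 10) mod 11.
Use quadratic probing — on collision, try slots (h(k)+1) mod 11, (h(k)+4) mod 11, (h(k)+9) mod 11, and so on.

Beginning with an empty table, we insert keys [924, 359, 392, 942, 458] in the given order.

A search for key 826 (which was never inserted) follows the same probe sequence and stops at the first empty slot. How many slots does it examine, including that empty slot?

924 hashes to 10; slot 10 is free => place at 10.
359 hashes to 9; slot 9 is free => place at 9.
392 hashes to 9; 9,10 taken => place at 2.
942 hashes to 9; 9,10,2 taken => place at 7.
458 hashes to 9; 9,10,2,7 taken => place at 3.
Table: [., ., 392, 458, ., ., ., 942, ., 359, 924]
Lookup 826: h=2, probe 2,3,6 → slot 6 empty, not found.

3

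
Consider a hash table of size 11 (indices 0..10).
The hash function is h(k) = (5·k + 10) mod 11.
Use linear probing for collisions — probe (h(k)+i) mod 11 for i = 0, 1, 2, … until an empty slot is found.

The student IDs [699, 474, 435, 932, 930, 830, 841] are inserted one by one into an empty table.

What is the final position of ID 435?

699: h=7 → slot 7
474: h=4 → slot 4
435: h=7, probe 7,8 → slot 8
932: h=6 → slot 6
930: h=7, probe 7,8,9 → slot 9
830: h=2 → slot 2
841: h=2, probe 2,3 → slot 3
Table: [—, —, 830, 841, 474, —, 932, 699, 435, 930, —]

8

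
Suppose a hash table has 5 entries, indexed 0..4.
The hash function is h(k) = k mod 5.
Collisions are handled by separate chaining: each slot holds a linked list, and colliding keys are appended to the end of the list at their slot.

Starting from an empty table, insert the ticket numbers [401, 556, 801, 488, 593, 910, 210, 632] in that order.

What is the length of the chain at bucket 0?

2

401 -> bucket 1
556 -> bucket 1 (collision)
801 -> bucket 1 (collision)
488 -> bucket 3
593 -> bucket 3 (collision)
910 -> bucket 0
210 -> bucket 0 (collision)
632 -> bucket 2
Final buckets:
0: 910 -> 210
1: 401 -> 556 -> 801
2: 632
3: 488 -> 593
4: —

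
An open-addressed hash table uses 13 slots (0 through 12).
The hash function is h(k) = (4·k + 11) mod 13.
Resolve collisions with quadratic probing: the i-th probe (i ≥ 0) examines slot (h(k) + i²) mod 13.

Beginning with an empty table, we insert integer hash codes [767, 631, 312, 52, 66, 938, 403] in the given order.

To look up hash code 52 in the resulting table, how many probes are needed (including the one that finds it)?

3

Insert 767: h=11, slot 11 empty -> index 11.
Insert 631: h=0, slot 0 empty -> index 0.
Insert 312: h=11, slot 11 occupied -> index 12.
Insert 52: h=11, slots 11,12 occupied -> index 2.
Insert 66: h=2, slot 2 occupied -> index 3.
Insert 938: h=6, slot 6 empty -> index 6.
Insert 403: h=11, slots 11,12,2 occupied -> index 7.
Table: [631, ∅, 52, 66, ∅, ∅, 938, 403, ∅, ∅, ∅, 767, 312]
Lookup 52: h=11, probe 11,12,2 → found at 2.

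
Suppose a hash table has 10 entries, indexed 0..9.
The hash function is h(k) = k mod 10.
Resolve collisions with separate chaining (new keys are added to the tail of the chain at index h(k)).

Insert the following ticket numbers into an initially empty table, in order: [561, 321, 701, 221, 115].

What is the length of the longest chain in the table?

4

Insert 561: h=1, bucket 1 empty → new chain.
Insert 321: h=1, bucket 1 nonempty → append to chain.
Insert 701: h=1, bucket 1 nonempty → append to chain.
Insert 221: h=1, bucket 1 nonempty → append to chain.
Insert 115: h=5, bucket 5 empty → new chain.
Final buckets:
0: .
1: 561 -> 321 -> 701 -> 221
2: .
3: .
4: .
5: 115
6: .
7: .
8: .
9: .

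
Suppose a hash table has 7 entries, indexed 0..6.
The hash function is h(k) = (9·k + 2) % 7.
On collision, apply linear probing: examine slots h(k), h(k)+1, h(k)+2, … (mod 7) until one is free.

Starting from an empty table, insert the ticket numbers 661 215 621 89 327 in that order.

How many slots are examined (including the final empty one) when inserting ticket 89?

661: h=1 -> slot 1
215: h=5 -> slot 5
621: h=5, probe 5,6 -> slot 6
89: h=5, probe 5,6,0 -> slot 0
327: h=5, probe 5,6,0,1,2 -> slot 2
Table: [89, 661, 327, —, —, 215, 621]

3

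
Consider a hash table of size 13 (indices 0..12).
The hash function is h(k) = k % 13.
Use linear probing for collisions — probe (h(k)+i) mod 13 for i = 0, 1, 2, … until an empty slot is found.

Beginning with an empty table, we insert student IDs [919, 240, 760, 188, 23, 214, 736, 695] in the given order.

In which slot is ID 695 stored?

0

Insert 919: h=9, slot 9 empty -> index 9.
Insert 240: h=6, slot 6 empty -> index 6.
Insert 760: h=6, slot 6 occupied -> index 7.
Insert 188: h=6, slots 6,7 occupied -> index 8.
Insert 23: h=10, slot 10 empty -> index 10.
Insert 214: h=6, slots 6,7,8,9,10 occupied -> index 11.
Insert 736: h=8, slots 8,9,10,11 occupied -> index 12.
Insert 695: h=6, slots 6,7,8,9,10,11,12 occupied -> index 0.
Table: [695, _, _, _, _, _, 240, 760, 188, 919, 23, 214, 736]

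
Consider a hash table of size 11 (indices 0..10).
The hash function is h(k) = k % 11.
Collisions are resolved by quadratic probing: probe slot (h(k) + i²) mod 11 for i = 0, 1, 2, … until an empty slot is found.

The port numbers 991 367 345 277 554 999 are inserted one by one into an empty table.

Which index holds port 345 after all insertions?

5

991: h=1 → slot 1
367: h=4 → slot 4
345: h=4, probe 4,5 → slot 5
277: h=2 → slot 2
554: h=4, probe 4,5,8 → slot 8
999: h=9 → slot 9
Table: [—, 991, 277, —, 367, 345, —, —, 554, 999, —]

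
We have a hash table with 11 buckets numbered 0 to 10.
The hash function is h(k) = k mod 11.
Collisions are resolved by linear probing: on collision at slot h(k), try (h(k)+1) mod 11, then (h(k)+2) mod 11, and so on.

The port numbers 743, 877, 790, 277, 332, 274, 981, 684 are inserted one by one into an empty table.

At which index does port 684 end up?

5

Insert 743: h=6, slot 6 empty => index 6.
Insert 877: h=8, slot 8 empty => index 8.
Insert 790: h=9, slot 9 empty => index 9.
Insert 277: h=2, slot 2 empty => index 2.
Insert 332: h=2, slot 2 occupied => index 3.
Insert 274: h=10, slot 10 empty => index 10.
Insert 981: h=2, slots 2,3 occupied => index 4.
Insert 684: h=2, slots 2,3,4 occupied => index 5.
Table: [-, -, 277, 332, 981, 684, 743, -, 877, 790, 274]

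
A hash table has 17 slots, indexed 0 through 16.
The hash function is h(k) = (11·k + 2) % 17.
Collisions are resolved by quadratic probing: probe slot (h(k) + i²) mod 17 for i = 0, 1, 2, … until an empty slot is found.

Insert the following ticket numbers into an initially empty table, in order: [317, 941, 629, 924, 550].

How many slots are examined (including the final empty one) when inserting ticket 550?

4

317: h=4 → slot 4
941: h=0 → slot 0
629: h=2 → slot 2
924: h=0, probe 0,1 → slot 1
550: h=0, probe 0,1,4,9 → slot 9
Table: [941, 924, 629, ∅, 317, ∅, ∅, ∅, ∅, 550, ∅, ∅, ∅, ∅, ∅, ∅, ∅]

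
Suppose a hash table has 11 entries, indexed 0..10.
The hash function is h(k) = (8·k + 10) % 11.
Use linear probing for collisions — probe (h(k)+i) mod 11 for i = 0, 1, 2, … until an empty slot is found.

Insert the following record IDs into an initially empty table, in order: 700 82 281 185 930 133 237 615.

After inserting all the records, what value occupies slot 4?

700 hashes to 0; slot 0 is free → place at 0.
82 hashes to 6; slot 6 is free → place at 6.
281 hashes to 3; slot 3 is free → place at 3.
185 hashes to 5; slot 5 is free → place at 5.
930 hashes to 3; 3 taken → place at 4.
133 hashes to 7; slot 7 is free → place at 7.
237 hashes to 3; 3,4,5,6,7 taken → place at 8.
615 hashes to 2; slot 2 is free → place at 2.
Table: [700, ∅, 615, 281, 930, 185, 82, 133, 237, ∅, ∅]

930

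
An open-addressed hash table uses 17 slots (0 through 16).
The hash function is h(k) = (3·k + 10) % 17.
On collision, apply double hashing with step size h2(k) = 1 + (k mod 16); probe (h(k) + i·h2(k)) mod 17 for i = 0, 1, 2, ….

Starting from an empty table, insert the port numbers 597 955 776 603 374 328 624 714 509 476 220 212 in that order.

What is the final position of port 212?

5

Insert 597: h=16, slot 16 empty => index 16.
Insert 955: h=2, slot 2 empty => index 2.
Insert 776: h=9, slot 9 empty => index 9.
Insert 603: h=0, slot 0 empty => index 0.
Insert 374: h=10, slot 10 empty => index 10.
Insert 328: h=8, slot 8 empty => index 8.
Insert 624: h=12, slot 12 empty => index 12.
Insert 714: h=10, h2=11, slot 10 occupied => index 4.
Insert 509: h=7, slot 7 empty => index 7.
Insert 476: h=10, h2=13, slot 10 occupied => index 6.
Insert 220: h=7, h2=13, slot 7 occupied => index 3.
Insert 212: h=0, h2=5, slot 0 occupied => index 5.
Table: [603, -, 955, 220, 714, 212, 476, 509, 328, 776, 374, -, 624, -, -, -, 597]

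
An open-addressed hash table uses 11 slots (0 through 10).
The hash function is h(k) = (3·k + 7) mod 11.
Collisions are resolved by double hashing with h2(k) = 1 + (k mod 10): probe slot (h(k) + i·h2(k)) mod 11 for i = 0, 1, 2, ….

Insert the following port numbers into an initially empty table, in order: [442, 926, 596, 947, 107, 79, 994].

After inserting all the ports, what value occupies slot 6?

107

442: h=2 -> slot 2
926: h=2, h2=7, probe 2,9 -> slot 9
596: h=2, h2=7, probe 2,9,5 -> slot 5
947: h=10 -> slot 10
107: h=9, h2=8, probe 9,6 -> slot 6
79: h=2, h2=10, probe 2,1 -> slot 1
994: h=8 -> slot 8
Table: [-, 79, 442, -, -, 596, 107, -, 994, 926, 947]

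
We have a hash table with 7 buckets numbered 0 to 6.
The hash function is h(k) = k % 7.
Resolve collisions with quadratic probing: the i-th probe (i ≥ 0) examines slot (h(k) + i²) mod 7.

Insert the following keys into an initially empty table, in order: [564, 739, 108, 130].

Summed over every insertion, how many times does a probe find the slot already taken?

3

Insert 564: h=4, slot 4 empty => index 4.
Insert 739: h=4, slot 4 occupied => index 5.
Insert 108: h=3, slot 3 empty => index 3.
Insert 130: h=4, slots 4,5 occupied => index 1.
Table: [∅, 130, ∅, 108, 564, 739, ∅]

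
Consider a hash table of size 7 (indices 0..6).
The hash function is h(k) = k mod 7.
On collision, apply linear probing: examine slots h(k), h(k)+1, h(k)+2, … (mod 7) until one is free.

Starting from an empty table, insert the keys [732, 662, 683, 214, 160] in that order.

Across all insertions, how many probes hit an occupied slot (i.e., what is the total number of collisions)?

8

Insert 732: h=4, slot 4 empty → index 4.
Insert 662: h=4, slot 4 occupied → index 5.
Insert 683: h=4, slots 4,5 occupied → index 6.
Insert 214: h=4, slots 4,5,6 occupied → index 0.
Insert 160: h=6, slots 6,0 occupied → index 1.
Table: [214, 160, _, _, 732, 662, 683]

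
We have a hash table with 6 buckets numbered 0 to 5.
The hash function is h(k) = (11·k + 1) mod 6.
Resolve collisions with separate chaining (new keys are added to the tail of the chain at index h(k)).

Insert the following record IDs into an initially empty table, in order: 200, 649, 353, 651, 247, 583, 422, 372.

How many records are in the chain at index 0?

Insert 200: h=5, bucket 5 empty → new chain.
Insert 649: h=0, bucket 0 empty → new chain.
Insert 353: h=2, bucket 2 empty → new chain.
Insert 651: h=4, bucket 4 empty → new chain.
Insert 247: h=0, bucket 0 nonempty → append to chain.
Insert 583: h=0, bucket 0 nonempty → append to chain.
Insert 422: h=5, bucket 5 nonempty → append to chain.
Insert 372: h=1, bucket 1 empty → new chain.
Final buckets:
0: 649 -> 247 -> 583
1: 372
2: 353
3: -
4: 651
5: 200 -> 422

3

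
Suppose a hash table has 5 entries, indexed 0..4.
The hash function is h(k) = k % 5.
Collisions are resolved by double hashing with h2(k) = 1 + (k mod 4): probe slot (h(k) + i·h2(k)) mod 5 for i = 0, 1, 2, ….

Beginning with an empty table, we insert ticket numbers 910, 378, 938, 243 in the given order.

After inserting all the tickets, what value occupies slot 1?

938

910: h=0 → slot 0
378: h=3 → slot 3
938: h=3, h2=3, probe 3,1 → slot 1
243: h=3, h2=4, probe 3,2 → slot 2
Table: [910, 938, 243, 378, _]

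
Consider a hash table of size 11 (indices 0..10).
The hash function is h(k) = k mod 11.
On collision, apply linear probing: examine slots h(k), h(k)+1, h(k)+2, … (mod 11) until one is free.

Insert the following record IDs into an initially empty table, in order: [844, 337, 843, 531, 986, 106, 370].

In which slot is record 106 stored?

844: h=8 => slot 8
337: h=7 => slot 7
843: h=7, probe 7,8,9 => slot 9
531: h=3 => slot 3
986: h=7, probe 7,8,9,10 => slot 10
106: h=7, probe 7,8,9,10,0 => slot 0
370: h=7, probe 7,8,9,10,0,1 => slot 1
Table: [106, 370, ∅, 531, ∅, ∅, ∅, 337, 844, 843, 986]

0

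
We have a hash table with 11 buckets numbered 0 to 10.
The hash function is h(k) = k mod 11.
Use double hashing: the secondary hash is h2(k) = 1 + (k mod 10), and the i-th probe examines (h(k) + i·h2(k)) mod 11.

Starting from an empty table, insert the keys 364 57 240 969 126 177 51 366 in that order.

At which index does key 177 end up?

6

Insert 364: h=1, slot 1 empty -> index 1.
Insert 57: h=2, slot 2 empty -> index 2.
Insert 240: h=9, slot 9 empty -> index 9.
Insert 969: h=1, h2=10, slot 1 occupied -> index 0.
Insert 126: h=5, slot 5 empty -> index 5.
Insert 177: h=1, h2=8, slots 1,9 occupied -> index 6.
Insert 51: h=7, slot 7 empty -> index 7.
Insert 366: h=3, slot 3 empty -> index 3.
Table: [969, 364, 57, 366, —, 126, 177, 51, —, 240, —]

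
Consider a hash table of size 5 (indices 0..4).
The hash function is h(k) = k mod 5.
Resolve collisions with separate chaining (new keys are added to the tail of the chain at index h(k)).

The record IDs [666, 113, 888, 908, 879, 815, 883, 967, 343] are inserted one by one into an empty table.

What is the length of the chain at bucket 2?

666 → bucket 1
113 → bucket 3
888 → bucket 3 (collision)
908 → bucket 3 (collision)
879 → bucket 4
815 → bucket 0
883 → bucket 3 (collision)
967 → bucket 2
343 → bucket 3 (collision)
Final buckets:
0: 815
1: 666
2: 967
3: 113 -> 888 -> 908 -> 883 -> 343
4: 879

1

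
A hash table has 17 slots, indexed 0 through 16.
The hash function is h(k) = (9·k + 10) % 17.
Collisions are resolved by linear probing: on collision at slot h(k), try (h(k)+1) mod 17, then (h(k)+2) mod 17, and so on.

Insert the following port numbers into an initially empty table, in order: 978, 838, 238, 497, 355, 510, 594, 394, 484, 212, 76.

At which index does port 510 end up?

11

978: h=6 => slot 6
838: h=4 => slot 4
238: h=10 => slot 10
497: h=12 => slot 12
355: h=9 => slot 9
510: h=10, probe 10,11 => slot 11
594: h=1 => slot 1
394: h=3 => slot 3
484: h=14 => slot 14
212: h=14, probe 14,15 => slot 15
76: h=14, probe 14,15,16 => slot 16
Table: [_, 594, _, 394, 838, _, 978, _, _, 355, 238, 510, 497, _, 484, 212, 76]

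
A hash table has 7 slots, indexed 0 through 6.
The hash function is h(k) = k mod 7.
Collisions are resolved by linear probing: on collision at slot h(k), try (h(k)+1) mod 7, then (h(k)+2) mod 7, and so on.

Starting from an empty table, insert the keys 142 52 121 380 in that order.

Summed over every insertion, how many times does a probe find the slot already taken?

5

Insert 142: h=2, slot 2 empty → index 2.
Insert 52: h=3, slot 3 empty → index 3.
Insert 121: h=2, slots 2,3 occupied → index 4.
Insert 380: h=2, slots 2,3,4 occupied → index 5.
Table: [-, -, 142, 52, 121, 380, -]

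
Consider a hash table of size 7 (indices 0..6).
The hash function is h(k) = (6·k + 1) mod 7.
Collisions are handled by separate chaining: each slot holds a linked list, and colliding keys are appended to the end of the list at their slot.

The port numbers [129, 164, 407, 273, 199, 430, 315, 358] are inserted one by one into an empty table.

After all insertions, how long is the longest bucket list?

129 -> bucket 5
164 -> bucket 5 (collision)
407 -> bucket 0
273 -> bucket 1
199 -> bucket 5 (collision)
430 -> bucket 5 (collision)
315 -> bucket 1 (collision)
358 -> bucket 0 (collision)
Final buckets:
0: 407 -> 358
1: 273 -> 315
2: ∅
3: ∅
4: ∅
5: 129 -> 164 -> 199 -> 430
6: ∅

4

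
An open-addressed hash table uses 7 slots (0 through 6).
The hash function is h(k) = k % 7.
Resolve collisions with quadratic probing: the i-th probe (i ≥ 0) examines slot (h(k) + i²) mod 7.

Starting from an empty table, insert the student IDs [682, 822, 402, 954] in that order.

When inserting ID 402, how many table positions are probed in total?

Insert 682: h=3, slot 3 empty => index 3.
Insert 822: h=3, slot 3 occupied => index 4.
Insert 402: h=3, slots 3,4 occupied => index 0.
Insert 954: h=2, slot 2 empty => index 2.
Table: [402, -, 954, 682, 822, -, -]

3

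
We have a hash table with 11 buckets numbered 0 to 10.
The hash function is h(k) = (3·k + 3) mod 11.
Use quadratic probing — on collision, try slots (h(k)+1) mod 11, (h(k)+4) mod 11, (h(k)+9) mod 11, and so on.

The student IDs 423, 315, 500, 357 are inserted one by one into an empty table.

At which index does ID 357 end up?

0

423 hashes to 7; slot 7 is free → place at 7.
315 hashes to 2; slot 2 is free → place at 2.
500 hashes to 7; 7 taken → place at 8.
357 hashes to 7; 7,8 taken → place at 0.
Table: [357, ., 315, ., ., ., ., 423, 500, ., .]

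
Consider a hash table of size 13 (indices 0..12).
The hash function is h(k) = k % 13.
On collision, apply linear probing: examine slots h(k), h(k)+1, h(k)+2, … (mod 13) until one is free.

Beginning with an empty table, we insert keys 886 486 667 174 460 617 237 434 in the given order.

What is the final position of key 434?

886 hashes to 2; slot 2 is free -> place at 2.
486 hashes to 5; slot 5 is free -> place at 5.
667 hashes to 4; slot 4 is free -> place at 4.
174 hashes to 5; 5 taken -> place at 6.
460 hashes to 5; 5,6 taken -> place at 7.
617 hashes to 6; 6,7 taken -> place at 8.
237 hashes to 3; slot 3 is free -> place at 3.
434 hashes to 5; 5,6,7,8 taken -> place at 9.
Table: [_, _, 886, 237, 667, 486, 174, 460, 617, 434, _, _, _]

9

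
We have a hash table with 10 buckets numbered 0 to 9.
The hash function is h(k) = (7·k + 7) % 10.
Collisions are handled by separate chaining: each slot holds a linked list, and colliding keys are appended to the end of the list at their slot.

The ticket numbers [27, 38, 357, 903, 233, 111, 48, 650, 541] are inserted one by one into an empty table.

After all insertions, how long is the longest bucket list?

Insert 27: h=6, bucket 6 empty -> new chain.
Insert 38: h=3, bucket 3 empty -> new chain.
Insert 357: h=6, bucket 6 nonempty -> append to chain.
Insert 903: h=8, bucket 8 empty -> new chain.
Insert 233: h=8, bucket 8 nonempty -> append to chain.
Insert 111: h=4, bucket 4 empty -> new chain.
Insert 48: h=3, bucket 3 nonempty -> append to chain.
Insert 650: h=7, bucket 7 empty -> new chain.
Insert 541: h=4, bucket 4 nonempty -> append to chain.
Final buckets:
0: .
1: .
2: .
3: 38 -> 48
4: 111 -> 541
5: .
6: 27 -> 357
7: 650
8: 903 -> 233
9: .

2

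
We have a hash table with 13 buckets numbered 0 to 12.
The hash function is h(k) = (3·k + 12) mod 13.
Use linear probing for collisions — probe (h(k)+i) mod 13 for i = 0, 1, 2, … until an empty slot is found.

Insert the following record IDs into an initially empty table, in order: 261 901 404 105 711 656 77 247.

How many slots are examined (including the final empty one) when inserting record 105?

261: h=2 => slot 2
901: h=11 => slot 11
404: h=2, probe 2,3 => slot 3
105: h=2, probe 2,3,4 => slot 4
711: h=0 => slot 0
656: h=4, probe 4,5 => slot 5
77: h=9 => slot 9
247: h=12 => slot 12
Table: [711, _, 261, 404, 105, 656, _, _, _, 77, _, 901, 247]

3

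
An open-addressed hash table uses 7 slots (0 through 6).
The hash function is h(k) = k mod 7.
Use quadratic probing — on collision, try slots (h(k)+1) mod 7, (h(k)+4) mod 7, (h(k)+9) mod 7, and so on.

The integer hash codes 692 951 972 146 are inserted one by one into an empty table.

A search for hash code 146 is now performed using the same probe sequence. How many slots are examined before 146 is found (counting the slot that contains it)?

692 hashes to 6; slot 6 is free => place at 6.
951 hashes to 6; 6 taken => place at 0.
972 hashes to 6; 6,0 taken => place at 3.
146 hashes to 6; 6,0,3 taken => place at 1.
Table: [951, 146, _, 972, _, _, 692]
Lookup 146: h=6, probe 6,0,3,1 → found at 1.

4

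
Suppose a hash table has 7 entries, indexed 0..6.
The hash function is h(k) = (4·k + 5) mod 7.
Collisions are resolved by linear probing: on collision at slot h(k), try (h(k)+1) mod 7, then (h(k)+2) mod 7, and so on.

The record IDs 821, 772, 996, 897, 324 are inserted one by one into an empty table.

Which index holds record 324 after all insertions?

3

821: h=6 => slot 6
772: h=6, probe 6,0 => slot 0
996: h=6, probe 6,0,1 => slot 1
897: h=2 => slot 2
324: h=6, probe 6,0,1,2,3 => slot 3
Table: [772, 996, 897, 324, _, _, 821]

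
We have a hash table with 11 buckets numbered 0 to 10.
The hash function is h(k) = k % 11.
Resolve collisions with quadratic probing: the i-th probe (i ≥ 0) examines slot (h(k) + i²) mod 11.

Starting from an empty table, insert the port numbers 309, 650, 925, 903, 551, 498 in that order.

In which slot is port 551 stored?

309: h=1 -> slot 1
650: h=1, probe 1,2 -> slot 2
925: h=1, probe 1,2,5 -> slot 5
903: h=1, probe 1,2,5,10 -> slot 10
551: h=1, probe 1,2,5,10,6 -> slot 6
498: h=3 -> slot 3
Table: [—, 309, 650, 498, —, 925, 551, —, —, —, 903]

6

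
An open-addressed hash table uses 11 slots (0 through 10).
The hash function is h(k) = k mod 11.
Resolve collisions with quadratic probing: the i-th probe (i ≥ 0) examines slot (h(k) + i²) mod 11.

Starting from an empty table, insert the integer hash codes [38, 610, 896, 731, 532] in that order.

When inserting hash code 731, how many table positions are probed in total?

4

38: h=5 → slot 5
610: h=5, probe 5,6 → slot 6
896: h=5, probe 5,6,9 → slot 9
731: h=5, probe 5,6,9,3 → slot 3
532: h=4 → slot 4
Table: [∅, ∅, ∅, 731, 532, 38, 610, ∅, ∅, 896, ∅]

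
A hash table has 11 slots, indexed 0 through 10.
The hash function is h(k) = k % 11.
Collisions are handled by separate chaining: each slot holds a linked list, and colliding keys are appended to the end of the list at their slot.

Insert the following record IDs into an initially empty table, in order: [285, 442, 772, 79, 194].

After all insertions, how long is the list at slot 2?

285 -> bucket 10
442 -> bucket 2
772 -> bucket 2 (collision)
79 -> bucket 2 (collision)
194 -> bucket 7
Final buckets:
0: _
1: _
2: 442 -> 772 -> 79
3: _
4: _
5: _
6: _
7: 194
8: _
9: _
10: 285

3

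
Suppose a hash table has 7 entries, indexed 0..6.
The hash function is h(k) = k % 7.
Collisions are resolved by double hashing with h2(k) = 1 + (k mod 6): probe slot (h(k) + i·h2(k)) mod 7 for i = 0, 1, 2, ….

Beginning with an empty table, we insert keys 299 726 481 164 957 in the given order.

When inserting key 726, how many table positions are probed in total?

2

299: h=5 => slot 5
726: h=5, h2=1, probe 5,6 => slot 6
481: h=5, h2=2, probe 5,0 => slot 0
164: h=3 => slot 3
957: h=5, h2=4, probe 5,2 => slot 2
Table: [481, _, 957, 164, _, 299, 726]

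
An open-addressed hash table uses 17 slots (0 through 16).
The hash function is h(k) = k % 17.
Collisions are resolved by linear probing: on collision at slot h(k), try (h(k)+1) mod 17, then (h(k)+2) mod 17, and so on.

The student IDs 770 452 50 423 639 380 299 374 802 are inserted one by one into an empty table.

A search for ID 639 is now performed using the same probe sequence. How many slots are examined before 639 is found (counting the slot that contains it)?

770 hashes to 5; slot 5 is free → place at 5.
452 hashes to 10; slot 10 is free → place at 10.
50 hashes to 16; slot 16 is free → place at 16.
423 hashes to 15; slot 15 is free → place at 15.
639 hashes to 10; 10 taken → place at 11.
380 hashes to 6; slot 6 is free → place at 6.
299 hashes to 10; 10,11 taken → place at 12.
374 hashes to 0; slot 0 is free → place at 0.
802 hashes to 3; slot 3 is free → place at 3.
Table: [374, _, _, 802, _, 770, 380, _, _, _, 452, 639, 299, _, _, 423, 50]
Lookup 639: h=10, probe 10,11 → found at 11.

2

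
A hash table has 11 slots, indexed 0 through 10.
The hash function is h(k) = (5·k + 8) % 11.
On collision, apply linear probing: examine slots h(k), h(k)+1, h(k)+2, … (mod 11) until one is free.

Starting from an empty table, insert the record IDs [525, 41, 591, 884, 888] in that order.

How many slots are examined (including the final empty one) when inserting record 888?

Insert 525: h=4, slot 4 empty → index 4.
Insert 41: h=4, slot 4 occupied → index 5.
Insert 591: h=4, slots 4,5 occupied → index 6.
Insert 884: h=6, slot 6 occupied → index 7.
Insert 888: h=4, slots 4,5,6,7 occupied → index 8.
Table: [_, _, _, _, 525, 41, 591, 884, 888, _, _]

5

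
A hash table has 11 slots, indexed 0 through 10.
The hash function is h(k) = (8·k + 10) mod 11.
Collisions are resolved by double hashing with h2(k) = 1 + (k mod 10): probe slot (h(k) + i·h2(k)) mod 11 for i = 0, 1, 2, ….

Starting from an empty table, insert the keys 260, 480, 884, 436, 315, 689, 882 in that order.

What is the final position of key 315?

260 hashes to 0; slot 0 is free → place at 0.
480 hashes to 0, h2=1; 0 taken → place at 1.
884 hashes to 9; slot 9 is free → place at 9.
436 hashes to 0, h2=7; 0 taken → place at 7.
315 hashes to 0, h2=6; 0 taken → place at 6.
689 hashes to 0, h2=10; 0 taken → place at 10.
882 hashes to 4; slot 4 is free → place at 4.
Table: [260, 480, _, _, 882, _, 315, 436, _, 884, 689]

6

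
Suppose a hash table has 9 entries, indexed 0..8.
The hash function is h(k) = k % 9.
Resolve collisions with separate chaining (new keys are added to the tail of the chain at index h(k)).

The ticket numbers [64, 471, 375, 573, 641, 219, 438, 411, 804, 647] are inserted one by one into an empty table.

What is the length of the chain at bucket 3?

64 -> bucket 1
471 -> bucket 3
375 -> bucket 6
573 -> bucket 6 (collision)
641 -> bucket 2
219 -> bucket 3 (collision)
438 -> bucket 6 (collision)
411 -> bucket 6 (collision)
804 -> bucket 3 (collision)
647 -> bucket 8
Final buckets:
0: ∅
1: 64
2: 641
3: 471 -> 219 -> 804
4: ∅
5: ∅
6: 375 -> 573 -> 438 -> 411
7: ∅
8: 647

3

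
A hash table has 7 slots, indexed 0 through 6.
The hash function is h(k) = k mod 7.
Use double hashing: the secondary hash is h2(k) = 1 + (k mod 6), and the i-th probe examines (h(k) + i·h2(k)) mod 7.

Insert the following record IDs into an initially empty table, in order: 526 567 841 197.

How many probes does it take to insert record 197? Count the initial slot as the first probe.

3

526 hashes to 1; slot 1 is free → place at 1.
567 hashes to 0; slot 0 is free → place at 0.
841 hashes to 1, h2=2; 1 taken → place at 3.
197 hashes to 1, h2=6; 1,0 taken → place at 6.
Table: [567, 526, ∅, 841, ∅, ∅, 197]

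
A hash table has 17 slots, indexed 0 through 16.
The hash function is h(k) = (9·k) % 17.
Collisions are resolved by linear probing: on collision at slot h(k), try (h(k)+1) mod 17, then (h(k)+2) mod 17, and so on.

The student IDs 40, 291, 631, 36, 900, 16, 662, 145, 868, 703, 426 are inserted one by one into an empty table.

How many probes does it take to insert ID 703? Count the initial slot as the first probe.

3

40 hashes to 3; slot 3 is free -> place at 3.
291 hashes to 1; slot 1 is free -> place at 1.
631 hashes to 1; 1 taken -> place at 2.
36 hashes to 1; 1,2,3 taken -> place at 4.
900 hashes to 8; slot 8 is free -> place at 8.
16 hashes to 8; 8 taken -> place at 9.
662 hashes to 8; 8,9 taken -> place at 10.
145 hashes to 13; slot 13 is free -> place at 13.
868 hashes to 9; 9,10 taken -> place at 11.
703 hashes to 3; 3,4 taken -> place at 5.
426 hashes to 9; 9,10,11 taken -> place at 12.
Table: [∅, 291, 631, 40, 36, 703, ∅, ∅, 900, 16, 662, 868, 426, 145, ∅, ∅, ∅]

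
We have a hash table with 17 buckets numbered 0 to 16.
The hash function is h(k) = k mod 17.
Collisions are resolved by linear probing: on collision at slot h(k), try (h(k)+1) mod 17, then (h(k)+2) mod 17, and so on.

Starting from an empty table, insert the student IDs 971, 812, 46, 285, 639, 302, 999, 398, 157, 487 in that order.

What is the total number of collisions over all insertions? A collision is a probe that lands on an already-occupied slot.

6

971: h=2 → slot 2
812: h=13 → slot 13
46: h=12 → slot 12
285: h=13, probe 13,14 → slot 14
639: h=10 → slot 10
302: h=13, probe 13,14,15 → slot 15
999: h=13, probe 13,14,15,16 → slot 16
398: h=7 → slot 7
157: h=4 → slot 4
487: h=11 → slot 11
Table: [∅, ∅, 971, ∅, 157, ∅, ∅, 398, ∅, ∅, 639, 487, 46, 812, 285, 302, 999]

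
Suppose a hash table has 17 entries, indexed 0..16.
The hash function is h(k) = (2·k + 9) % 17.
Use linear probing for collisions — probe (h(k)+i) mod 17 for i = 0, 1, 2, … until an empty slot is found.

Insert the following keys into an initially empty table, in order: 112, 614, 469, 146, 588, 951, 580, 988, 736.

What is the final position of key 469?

14

112 hashes to 12; slot 12 is free -> place at 12.
614 hashes to 13; slot 13 is free -> place at 13.
469 hashes to 12; 12,13 taken -> place at 14.
146 hashes to 12; 12,13,14 taken -> place at 15.
588 hashes to 12; 12,13,14,15 taken -> place at 16.
951 hashes to 7; slot 7 is free -> place at 7.
580 hashes to 13; 13,14,15,16 taken -> place at 0.
988 hashes to 13; 13,14,15,16,0 taken -> place at 1.
736 hashes to 2; slot 2 is free -> place at 2.
Table: [580, 988, 736, —, —, —, —, 951, —, —, —, —, 112, 614, 469, 146, 588]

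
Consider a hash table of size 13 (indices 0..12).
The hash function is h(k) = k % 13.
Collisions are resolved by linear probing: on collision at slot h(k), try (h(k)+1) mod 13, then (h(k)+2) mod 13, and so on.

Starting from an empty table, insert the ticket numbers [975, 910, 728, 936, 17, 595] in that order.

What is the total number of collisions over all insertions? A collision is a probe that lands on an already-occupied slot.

6

975 hashes to 0; slot 0 is free -> place at 0.
910 hashes to 0; 0 taken -> place at 1.
728 hashes to 0; 0,1 taken -> place at 2.
936 hashes to 0; 0,1,2 taken -> place at 3.
17 hashes to 4; slot 4 is free -> place at 4.
595 hashes to 10; slot 10 is free -> place at 10.
Table: [975, 910, 728, 936, 17, ∅, ∅, ∅, ∅, ∅, 595, ∅, ∅]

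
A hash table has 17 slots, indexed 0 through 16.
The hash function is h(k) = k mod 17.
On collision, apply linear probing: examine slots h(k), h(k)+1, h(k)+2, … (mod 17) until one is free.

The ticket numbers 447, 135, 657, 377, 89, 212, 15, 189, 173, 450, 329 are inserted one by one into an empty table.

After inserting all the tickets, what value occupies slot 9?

447 hashes to 5; slot 5 is free → place at 5.
135 hashes to 16; slot 16 is free → place at 16.
657 hashes to 11; slot 11 is free → place at 11.
377 hashes to 3; slot 3 is free → place at 3.
89 hashes to 4; slot 4 is free → place at 4.
212 hashes to 8; slot 8 is free → place at 8.
15 hashes to 15; slot 15 is free → place at 15.
189 hashes to 2; slot 2 is free → place at 2.
173 hashes to 3; 3,4,5 taken → place at 6.
450 hashes to 8; 8 taken → place at 9.
329 hashes to 6; 6 taken → place at 7.
Table: [-, -, 189, 377, 89, 447, 173, 329, 212, 450, -, 657, -, -, -, 15, 135]

450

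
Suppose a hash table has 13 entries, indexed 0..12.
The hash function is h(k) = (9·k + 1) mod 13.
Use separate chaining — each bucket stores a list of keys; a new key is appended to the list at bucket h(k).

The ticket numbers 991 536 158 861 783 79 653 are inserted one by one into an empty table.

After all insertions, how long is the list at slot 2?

991 → bucket 2
536 → bucket 2 (collision)
158 → bucket 6
861 → bucket 2 (collision)
783 → bucket 2 (collision)
79 → bucket 10
653 → bucket 2 (collision)
Final buckets:
0: .
1: .
2: 991 -> 536 -> 861 -> 783 -> 653
3: .
4: .
5: .
6: 158
7: .
8: .
9: .
10: 79
11: .
12: .

5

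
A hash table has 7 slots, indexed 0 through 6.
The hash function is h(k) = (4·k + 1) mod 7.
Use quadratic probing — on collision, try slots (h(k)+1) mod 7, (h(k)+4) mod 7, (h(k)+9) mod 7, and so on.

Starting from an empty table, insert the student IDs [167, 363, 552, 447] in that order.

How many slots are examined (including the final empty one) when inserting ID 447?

167 hashes to 4; slot 4 is free → place at 4.
363 hashes to 4; 4 taken → place at 5.
552 hashes to 4; 4,5 taken → place at 1.
447 hashes to 4; 4,5,1 taken → place at 6.
Table: [., 552, ., ., 167, 363, 447]

4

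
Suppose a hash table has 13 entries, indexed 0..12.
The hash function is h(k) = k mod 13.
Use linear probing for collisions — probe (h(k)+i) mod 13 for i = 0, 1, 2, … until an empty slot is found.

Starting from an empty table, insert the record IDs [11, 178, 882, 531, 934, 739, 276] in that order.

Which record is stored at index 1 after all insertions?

11 hashes to 11; slot 11 is free => place at 11.
178 hashes to 9; slot 9 is free => place at 9.
882 hashes to 11; 11 taken => place at 12.
531 hashes to 11; 11,12 taken => place at 0.
934 hashes to 11; 11,12,0 taken => place at 1.
739 hashes to 11; 11,12,0,1 taken => place at 2.
276 hashes to 3; slot 3 is free => place at 3.
Table: [531, 934, 739, 276, —, —, —, —, —, 178, —, 11, 882]

934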